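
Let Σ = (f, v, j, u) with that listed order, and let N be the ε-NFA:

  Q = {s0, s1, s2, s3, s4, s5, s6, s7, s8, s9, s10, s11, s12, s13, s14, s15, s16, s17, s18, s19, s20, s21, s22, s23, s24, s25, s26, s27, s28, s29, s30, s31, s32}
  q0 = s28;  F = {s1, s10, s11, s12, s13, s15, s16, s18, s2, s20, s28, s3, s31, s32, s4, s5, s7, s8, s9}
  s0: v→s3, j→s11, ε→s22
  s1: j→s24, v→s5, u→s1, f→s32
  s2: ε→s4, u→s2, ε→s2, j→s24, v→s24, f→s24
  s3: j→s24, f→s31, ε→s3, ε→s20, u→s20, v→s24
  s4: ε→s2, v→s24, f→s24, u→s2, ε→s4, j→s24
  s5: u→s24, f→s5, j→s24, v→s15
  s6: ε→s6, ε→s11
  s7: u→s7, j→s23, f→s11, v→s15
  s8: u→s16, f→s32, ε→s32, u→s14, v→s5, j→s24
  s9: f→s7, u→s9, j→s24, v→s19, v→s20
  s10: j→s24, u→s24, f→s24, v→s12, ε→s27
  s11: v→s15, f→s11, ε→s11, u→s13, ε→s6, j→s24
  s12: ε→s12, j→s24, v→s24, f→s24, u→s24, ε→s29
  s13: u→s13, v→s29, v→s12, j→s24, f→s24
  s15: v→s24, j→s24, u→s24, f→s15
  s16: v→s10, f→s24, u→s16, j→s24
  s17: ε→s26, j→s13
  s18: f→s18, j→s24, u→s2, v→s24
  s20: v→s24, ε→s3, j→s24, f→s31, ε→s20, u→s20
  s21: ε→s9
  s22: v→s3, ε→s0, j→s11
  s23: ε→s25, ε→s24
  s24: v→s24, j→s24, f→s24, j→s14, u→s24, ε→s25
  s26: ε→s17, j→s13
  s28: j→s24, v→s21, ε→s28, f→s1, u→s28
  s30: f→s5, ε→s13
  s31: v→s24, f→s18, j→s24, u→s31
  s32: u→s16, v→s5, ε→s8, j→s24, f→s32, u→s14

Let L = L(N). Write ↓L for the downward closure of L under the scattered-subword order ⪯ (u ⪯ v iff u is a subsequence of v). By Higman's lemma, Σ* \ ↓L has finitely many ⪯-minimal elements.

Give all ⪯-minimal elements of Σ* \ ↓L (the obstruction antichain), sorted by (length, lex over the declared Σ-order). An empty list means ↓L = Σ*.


A = [j, fvu, vvv, ffuf].

|Q|=33, |F|=19, |δ|=119 (27 ε).
min D↑ (17 st, q0=0, F={3}): 0:f→1,v→2,j→3,u→0 1:f→4,v→5,j→3,u→1 2:f→6,v→7,j→3,u→2 3:f→3,v→3,j→3,u→3 4:f→4,v→5,j→3,u→8 5:f→5,v→9,j→3,u→3 6:f→10,v→9,j→3,u→6 7:f→11,v→3,j→3,u→7 8:f→3,v→12,j→3,u→8 9:f→9,v→3,j→3,u→3 10:f→10,v→9,j→3,u→13 11:f→14,v→3,j→3,u→11 12:f→3,v→15,j→3,u→3 13:f→3,v→15,j→3,u→13 14:f→14,v→3,j→3,u→16 15:f→3,v→3,j→3,u→3 16:f→3,v→3,j→3,u→16.
'j': N↓-sim [28, 4] end={s14,s23,s24,s25} ∉↓L; 1/1 single-dels accept.
'fvu': run [28, 22, 9, 3] end={s14,s24,s25} ∉↓L; 3/3 single-dels accept.
'vvv': run [28, 23, 13, 3] end={s14,s24,s25} ∉↓L; 3/3 deletions ∈↓L.
'ffuf': |S_i|=[28, 22, 18, 11, 3] end={s14,s24,s25} — reject; 4/4 del acc.
4 words, ⪯-incomp.


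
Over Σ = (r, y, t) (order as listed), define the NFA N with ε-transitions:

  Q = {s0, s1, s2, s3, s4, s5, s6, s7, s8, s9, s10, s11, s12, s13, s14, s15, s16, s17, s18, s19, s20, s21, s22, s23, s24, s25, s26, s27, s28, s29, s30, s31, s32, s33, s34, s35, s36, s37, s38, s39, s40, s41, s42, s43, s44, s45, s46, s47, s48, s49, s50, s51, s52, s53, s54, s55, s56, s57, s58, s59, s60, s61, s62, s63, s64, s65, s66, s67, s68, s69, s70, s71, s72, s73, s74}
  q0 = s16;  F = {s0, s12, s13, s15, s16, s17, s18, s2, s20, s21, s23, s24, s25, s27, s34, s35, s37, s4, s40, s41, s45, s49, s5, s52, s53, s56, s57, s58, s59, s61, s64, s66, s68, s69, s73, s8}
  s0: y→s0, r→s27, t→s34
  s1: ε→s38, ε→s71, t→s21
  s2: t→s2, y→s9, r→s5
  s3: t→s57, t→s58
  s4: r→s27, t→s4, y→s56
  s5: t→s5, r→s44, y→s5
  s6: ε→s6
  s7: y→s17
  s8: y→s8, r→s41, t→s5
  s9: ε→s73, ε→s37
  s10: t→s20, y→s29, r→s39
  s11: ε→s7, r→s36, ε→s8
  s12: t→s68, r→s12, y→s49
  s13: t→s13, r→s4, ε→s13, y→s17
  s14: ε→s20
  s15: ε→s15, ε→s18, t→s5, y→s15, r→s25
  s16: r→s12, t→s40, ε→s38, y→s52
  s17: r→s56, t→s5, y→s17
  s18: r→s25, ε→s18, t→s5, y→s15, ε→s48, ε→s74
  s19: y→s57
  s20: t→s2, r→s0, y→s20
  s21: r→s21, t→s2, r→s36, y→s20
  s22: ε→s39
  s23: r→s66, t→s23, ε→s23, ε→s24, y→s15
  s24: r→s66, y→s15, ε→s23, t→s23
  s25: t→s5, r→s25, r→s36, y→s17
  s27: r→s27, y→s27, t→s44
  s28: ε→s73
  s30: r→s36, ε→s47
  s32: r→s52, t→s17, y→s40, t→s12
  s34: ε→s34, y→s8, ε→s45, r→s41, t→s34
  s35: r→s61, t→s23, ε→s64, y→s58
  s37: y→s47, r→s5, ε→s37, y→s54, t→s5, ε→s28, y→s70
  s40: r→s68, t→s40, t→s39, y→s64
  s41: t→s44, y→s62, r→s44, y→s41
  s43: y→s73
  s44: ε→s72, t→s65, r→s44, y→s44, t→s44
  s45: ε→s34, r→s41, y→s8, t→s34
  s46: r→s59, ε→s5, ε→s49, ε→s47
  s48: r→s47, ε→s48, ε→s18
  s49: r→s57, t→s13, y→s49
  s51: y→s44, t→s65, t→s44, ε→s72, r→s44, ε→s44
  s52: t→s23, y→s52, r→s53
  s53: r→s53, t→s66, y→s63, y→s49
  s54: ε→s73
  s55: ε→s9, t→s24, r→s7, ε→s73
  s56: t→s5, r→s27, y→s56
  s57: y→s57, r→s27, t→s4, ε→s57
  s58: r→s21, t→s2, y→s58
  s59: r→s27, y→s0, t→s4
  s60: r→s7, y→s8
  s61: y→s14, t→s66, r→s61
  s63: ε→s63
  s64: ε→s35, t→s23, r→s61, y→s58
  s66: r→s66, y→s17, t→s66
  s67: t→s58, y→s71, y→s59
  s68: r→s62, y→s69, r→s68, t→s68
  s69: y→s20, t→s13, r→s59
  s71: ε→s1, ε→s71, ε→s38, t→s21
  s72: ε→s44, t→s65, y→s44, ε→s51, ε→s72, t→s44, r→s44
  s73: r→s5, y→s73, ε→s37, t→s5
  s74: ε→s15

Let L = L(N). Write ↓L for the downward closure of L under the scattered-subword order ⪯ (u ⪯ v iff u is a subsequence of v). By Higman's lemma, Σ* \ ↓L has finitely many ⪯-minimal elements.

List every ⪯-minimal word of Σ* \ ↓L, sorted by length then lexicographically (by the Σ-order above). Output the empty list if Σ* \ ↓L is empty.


min(Σ*\↓L) = [ryrrt, ytytr, tyytrr].

|Q|=75, |F|=36, |δ|=202 (49 ε).
min D↑ (32 st, q0=0, F={25}): 0:r→1,y→2,t→3 1:r→1,y→4,t→5 2:r→6,y→2,t→7 3:r→5,y→8,t→3 4:r→9,y→4,t→10 5:r→5,y→11,t→5 6:r→6,y→4,t→12 7:r→12,y→13,t→7 8:r→14,y→15,t→7 9:r→16,y→9,t→17 10:r→17,y→18,t→10 11:r→19,y→20,t→10 12:r→12,y→18,t→12 13:r→21,y→13,t→22 14:r→14,y→20,t→12 15:r→23,y→15,t→24 16:r→16,y→16,t→25 17:r→16,y→26,t→17 18:r→26,y→18,t→22 19:r→16,y→27,t→17 20:r→27,y→20,t→24 21:r→21,y→18,t→22 22:r→25,y→22,t→22 23:r→23,y→20,t→24 24:r→22,y→28,t→24 25:r→25,y→25,t→25 26:r→16,y→26,t→22 27:r→16,y→27,t→29 28:r→22,y→28,t→22 29:r→30,y→31,t→29 30:r→25,y→30,t→25 31:r→30,y→31,t→22.
'ryrrt': N↓-sim [53, 39, 31, 16, 7, 4] end={s44,s51,s65,s72} — reject; 5/5 deletions ∈↓L.
'ytytr': |S_i|=[53, 47, 32, 24, 5, 4] end={s44,s51,s65,s72} rej; 5/5 single-dels accept.
'tyytrr': N↓-sim [53, 45, 42, 32, 18, 7, 4] end={s44,s51,s65,s72} ∉↓L; 6/6 del acc.
3 words, ⪯-incomp.


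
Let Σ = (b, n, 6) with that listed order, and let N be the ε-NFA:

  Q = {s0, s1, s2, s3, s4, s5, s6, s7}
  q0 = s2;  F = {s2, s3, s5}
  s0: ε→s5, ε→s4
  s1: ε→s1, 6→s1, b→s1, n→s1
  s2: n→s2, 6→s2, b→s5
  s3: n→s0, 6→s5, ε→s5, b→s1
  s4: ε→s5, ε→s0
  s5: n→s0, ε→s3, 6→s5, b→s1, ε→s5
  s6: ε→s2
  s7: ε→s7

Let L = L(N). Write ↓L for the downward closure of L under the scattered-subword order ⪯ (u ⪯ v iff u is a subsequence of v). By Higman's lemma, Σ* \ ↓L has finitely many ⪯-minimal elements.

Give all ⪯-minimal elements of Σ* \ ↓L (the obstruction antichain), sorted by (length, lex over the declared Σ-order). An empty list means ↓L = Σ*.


Antichain: [bb].

|Q|=8, |F|=3, |δ|=22 (10 ε).
min D↑ (3 st, q0=0, F={2}): 0:b→1,n→0,6→0 1:b→2,n→1,6→1 2:b→2,n→2,6→2.
'bb': N↓-sim [6, 5, 1] end={s1} — reject; 2/2 single-dels accept.
1 words, ⪯-incomp.


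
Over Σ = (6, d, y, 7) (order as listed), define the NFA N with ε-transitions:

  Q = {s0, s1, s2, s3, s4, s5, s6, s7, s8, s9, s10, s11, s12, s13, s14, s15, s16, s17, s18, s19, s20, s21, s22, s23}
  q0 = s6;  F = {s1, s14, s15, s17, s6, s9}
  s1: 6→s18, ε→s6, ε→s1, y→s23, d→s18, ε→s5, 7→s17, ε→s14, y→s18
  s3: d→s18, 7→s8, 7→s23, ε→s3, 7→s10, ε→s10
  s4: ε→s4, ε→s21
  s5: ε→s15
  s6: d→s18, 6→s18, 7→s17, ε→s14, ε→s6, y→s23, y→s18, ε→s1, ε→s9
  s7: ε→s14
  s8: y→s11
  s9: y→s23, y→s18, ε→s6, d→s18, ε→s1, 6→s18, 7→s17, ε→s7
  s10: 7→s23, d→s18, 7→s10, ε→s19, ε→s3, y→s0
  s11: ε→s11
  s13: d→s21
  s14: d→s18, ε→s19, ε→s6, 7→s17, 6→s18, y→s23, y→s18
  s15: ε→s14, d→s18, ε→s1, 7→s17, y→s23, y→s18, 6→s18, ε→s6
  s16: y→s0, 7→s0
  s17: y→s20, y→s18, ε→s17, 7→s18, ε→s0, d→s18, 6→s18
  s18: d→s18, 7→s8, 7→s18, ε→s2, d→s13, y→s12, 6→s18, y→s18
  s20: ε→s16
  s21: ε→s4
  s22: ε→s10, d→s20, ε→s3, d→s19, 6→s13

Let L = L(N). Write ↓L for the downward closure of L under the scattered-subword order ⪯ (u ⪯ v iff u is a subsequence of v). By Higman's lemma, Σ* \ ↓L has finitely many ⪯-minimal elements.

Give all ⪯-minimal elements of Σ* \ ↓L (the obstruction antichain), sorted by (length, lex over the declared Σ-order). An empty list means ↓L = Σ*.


|Q|=24, |F|=6, |δ|=84 (32 ε).
min D↑ (3 st, q0=0, F={1}): 0:6→1,d→1,y→1,7→2 1:6→1,d→1,y→1,7→1 2:6→1,d→1,y→1,7→1 [Hopcroft].
'6': run [21, 8] end={s11,s12,s13,s18,s2,s21,s4,s8} ∉↓L; 1/1 single-dels accept.
'd': run [21, 8] end={s11,s12,s13,s18,s2,s21,s4,s8} rej; 1/1 deletions ∈↓L.
'y': run [21, 12] end={s0,s11,s12,s13,s16,s18,s2,s20,s21,s23,s4,s8} — reject; 1/1 deletions ∈↓L.
'77': |S_i|=[21, 12, 9] end={s0,s11,s12,s13,s18,s2,s21,s4,s8} ∉↓L; 2/2 del acc.
4 minimals (antichain).

min(Σ*\↓L) = [6, d, y, 77].


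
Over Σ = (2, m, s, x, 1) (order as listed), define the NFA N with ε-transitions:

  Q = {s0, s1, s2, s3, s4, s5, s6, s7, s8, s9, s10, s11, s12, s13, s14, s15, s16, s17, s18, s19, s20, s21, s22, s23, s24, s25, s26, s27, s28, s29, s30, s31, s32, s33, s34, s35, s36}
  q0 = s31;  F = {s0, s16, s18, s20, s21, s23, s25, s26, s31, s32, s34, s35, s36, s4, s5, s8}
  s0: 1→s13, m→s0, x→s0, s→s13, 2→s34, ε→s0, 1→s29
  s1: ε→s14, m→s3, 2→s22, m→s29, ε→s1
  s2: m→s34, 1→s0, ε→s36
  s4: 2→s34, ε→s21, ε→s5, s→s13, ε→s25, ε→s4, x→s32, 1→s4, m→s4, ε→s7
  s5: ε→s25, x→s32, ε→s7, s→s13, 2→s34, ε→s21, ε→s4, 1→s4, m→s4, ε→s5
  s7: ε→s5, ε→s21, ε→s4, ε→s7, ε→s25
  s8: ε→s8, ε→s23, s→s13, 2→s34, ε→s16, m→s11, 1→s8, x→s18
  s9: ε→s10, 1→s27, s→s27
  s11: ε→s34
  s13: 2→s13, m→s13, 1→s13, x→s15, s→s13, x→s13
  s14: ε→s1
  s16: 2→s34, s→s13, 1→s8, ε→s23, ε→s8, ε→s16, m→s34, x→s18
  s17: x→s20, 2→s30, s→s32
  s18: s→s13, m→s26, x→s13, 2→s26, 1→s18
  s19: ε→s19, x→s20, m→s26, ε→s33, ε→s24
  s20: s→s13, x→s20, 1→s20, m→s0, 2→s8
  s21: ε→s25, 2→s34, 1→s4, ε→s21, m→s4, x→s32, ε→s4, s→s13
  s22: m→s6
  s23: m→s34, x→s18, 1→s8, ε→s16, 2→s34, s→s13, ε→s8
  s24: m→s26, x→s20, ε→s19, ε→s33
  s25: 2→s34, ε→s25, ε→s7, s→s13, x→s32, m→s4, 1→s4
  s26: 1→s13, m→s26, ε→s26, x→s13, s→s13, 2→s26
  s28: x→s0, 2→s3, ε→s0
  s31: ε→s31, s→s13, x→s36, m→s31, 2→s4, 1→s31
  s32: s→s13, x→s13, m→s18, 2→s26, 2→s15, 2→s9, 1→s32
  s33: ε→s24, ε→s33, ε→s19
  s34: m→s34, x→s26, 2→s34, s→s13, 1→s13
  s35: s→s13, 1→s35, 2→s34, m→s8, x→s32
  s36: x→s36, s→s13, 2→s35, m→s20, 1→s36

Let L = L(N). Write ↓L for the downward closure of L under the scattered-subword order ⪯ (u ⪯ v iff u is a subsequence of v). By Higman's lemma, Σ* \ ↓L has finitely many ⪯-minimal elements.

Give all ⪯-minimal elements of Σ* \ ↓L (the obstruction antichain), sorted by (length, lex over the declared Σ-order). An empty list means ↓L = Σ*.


min(Σ*\↓L) = [s, 221, 2xx, xmm1].

|Q|=37, |F|=16, |δ|=152 (46 ε).
min D↑ (12 st, q0=0, F={2}): 0:2→1,m→0,s→2,x→3,1→0 1:2→4,m→1,s→2,x→5,1→1 2:2→2,m→2,s→2,x→2,1→2 3:2→6,m→7,s→2,x→3,1→3 4:2→4,m→4,s→2,x→8,1→2 5:2→8,m→9,s→2,x→2,1→5 6:2→4,m→10,s→2,x→5,1→6 7:2→10,m→11,s→2,x→7,1→7 8:2→8,m→8,s→2,x→2,1→2 9:2→8,m→8,s→2,x→2,1→9 10:2→4,m→4,s→2,x→9,1→10 11:2→4,m→11,s→2,x→11,1→2 [Hopcroft].
's': N↓-sim [24, 3] end={s13,s15,s27} rej; 1/1 deletions ∈↓L.
'221': |S_i|=[24, 19, 7, 3] end={s13,s15,s27} — reject; 3/3 deletions ∈↓L.
'2xx': |S_i|=[24, 19, 8, 2] end={s13,s15} rej; 3/3 deletions ∈↓L.
'xmm1': run [24, 18, 12, 7, 3] end={s13,s15,s29} — reject; 4/4 single-dels accept.
4 words, ⪯-incomp.


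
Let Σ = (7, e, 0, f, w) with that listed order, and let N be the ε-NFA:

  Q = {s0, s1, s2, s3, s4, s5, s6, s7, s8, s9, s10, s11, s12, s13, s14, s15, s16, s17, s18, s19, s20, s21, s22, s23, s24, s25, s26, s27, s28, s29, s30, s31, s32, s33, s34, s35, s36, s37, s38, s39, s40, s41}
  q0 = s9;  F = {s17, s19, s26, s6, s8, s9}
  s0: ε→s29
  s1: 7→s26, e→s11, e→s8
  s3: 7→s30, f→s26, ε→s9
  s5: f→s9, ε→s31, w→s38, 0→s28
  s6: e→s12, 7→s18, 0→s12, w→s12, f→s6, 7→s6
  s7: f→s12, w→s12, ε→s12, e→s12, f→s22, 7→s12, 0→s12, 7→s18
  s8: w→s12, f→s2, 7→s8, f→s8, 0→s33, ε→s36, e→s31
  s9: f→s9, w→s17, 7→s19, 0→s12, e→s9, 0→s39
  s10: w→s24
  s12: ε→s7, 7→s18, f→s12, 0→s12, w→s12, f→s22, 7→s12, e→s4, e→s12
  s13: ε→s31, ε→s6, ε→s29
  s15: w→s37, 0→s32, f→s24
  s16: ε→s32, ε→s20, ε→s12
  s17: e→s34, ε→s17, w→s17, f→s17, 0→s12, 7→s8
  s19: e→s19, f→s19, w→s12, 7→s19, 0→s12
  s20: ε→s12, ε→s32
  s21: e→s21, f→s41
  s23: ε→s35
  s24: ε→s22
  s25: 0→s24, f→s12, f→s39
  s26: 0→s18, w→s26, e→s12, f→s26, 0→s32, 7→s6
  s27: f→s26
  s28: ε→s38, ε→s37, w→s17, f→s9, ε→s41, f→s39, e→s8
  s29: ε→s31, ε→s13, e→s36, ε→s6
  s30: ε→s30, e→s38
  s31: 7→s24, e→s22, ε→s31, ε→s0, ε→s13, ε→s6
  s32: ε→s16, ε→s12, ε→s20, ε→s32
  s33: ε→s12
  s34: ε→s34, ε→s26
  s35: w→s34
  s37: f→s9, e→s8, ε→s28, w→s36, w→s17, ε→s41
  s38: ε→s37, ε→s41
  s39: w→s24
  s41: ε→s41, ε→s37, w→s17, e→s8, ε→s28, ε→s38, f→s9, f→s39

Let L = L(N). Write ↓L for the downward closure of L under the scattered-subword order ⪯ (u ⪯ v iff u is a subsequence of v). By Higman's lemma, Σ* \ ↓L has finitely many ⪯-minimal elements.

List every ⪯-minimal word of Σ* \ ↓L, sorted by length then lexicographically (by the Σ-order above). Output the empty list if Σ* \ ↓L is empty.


|Q|=42, |F|=6, |δ|=128 (43 ε).
min D↑ (7 st, q0=0, F={2}): 0:7→1,e→0,0→2,f→0,w→3 1:7→1,e→1,0→2,f→1,w→2 2:7→2,e→2,0→2,f→2,w→2 3:7→4,e→5,0→2,f→3,w→3 4:7→4,e→6,0→2,f→4,w→2 5:7→6,e→2,0→2,f→5,w→5 6:7→6,e→2,0→2,f→6,w→2.
'0': run [24, 11] end={s12,s16,s18,s20,s22,s24,s32,s33,s39,s4,s7} rej; 1/1 deletions ∈↓L.
'7w': N↓-sim [24, 16, 5] end={s12,s18,s22,s4,s7} — reject; 2/2 single-dels accept.
'wee': N↓-sim [24, 21, 17, 6] end={s12,s18,s22,s36,s4,s7} rej; 3/3 deletions ∈↓L.
3 obstructions.

Antichain: [0, 7w, wee].


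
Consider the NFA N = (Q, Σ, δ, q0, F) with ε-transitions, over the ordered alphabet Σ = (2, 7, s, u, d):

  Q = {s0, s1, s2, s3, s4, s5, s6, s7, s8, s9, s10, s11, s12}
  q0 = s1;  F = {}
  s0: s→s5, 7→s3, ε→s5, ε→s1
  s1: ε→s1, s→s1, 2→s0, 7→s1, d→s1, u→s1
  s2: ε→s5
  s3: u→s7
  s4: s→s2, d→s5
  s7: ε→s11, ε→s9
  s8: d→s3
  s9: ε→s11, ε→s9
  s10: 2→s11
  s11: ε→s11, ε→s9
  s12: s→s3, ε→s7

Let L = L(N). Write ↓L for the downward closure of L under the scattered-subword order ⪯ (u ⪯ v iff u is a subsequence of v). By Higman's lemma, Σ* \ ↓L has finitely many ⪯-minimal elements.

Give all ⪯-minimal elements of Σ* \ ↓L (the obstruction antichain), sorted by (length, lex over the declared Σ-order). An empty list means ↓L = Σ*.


A = [ε].

|Q|=13, |F|=0, |δ|=24 (11 ε).
min D↑ (1 st, q0=0, F={0}): 0:2→0,7→0,s→0,u→0,d→0 (ε-aug+det+¬).
ε ∈ L(D↑) ⇒ ↓L = ∅.


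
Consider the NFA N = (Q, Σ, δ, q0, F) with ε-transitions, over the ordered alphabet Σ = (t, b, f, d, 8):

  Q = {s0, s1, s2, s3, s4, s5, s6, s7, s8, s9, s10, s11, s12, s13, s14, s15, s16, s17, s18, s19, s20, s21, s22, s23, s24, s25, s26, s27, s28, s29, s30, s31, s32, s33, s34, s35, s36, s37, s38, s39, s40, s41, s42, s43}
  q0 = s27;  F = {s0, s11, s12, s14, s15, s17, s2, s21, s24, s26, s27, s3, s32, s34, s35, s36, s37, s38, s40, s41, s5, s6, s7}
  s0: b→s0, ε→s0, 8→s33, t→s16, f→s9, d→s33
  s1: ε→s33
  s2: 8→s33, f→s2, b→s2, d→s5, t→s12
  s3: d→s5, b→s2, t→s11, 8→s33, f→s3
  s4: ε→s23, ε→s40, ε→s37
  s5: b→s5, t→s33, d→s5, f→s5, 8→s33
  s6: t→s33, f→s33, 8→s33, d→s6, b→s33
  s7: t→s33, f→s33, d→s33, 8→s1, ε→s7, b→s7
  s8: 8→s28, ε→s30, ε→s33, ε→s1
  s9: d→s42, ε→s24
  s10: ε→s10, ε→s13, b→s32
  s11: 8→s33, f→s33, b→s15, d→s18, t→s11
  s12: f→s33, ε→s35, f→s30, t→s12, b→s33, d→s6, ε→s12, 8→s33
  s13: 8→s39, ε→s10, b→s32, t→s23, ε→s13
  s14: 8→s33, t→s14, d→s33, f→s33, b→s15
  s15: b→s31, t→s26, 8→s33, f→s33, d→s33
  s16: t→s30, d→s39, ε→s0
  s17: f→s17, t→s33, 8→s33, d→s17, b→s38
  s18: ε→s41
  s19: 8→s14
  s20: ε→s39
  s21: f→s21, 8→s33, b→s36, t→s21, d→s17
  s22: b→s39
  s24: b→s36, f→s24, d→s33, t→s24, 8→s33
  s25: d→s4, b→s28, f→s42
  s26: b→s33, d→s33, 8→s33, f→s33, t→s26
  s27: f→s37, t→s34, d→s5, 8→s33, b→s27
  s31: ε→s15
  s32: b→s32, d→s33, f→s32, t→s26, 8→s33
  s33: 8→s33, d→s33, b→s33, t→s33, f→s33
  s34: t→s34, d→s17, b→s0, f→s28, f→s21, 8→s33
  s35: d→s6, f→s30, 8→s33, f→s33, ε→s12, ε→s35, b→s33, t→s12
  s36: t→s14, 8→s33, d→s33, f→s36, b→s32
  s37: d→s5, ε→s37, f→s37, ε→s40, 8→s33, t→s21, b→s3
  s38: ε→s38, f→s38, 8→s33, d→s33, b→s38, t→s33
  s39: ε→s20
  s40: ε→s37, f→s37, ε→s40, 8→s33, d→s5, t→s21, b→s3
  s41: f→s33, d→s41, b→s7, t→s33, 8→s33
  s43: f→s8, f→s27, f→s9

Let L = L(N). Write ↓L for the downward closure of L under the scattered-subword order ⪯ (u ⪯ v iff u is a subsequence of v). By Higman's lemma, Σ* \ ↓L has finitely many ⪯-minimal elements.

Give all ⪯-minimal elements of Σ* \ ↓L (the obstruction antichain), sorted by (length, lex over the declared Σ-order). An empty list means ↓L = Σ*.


|Q|=44, |F|=23, |δ|=167 (28 ε).
min D↑ (22 st, q0=0, F={4}): 0:t→1,b→0,f→2,d→3,8→4 1:t→1,b→5,f→6,d→7,8→4 2:t→6,b→8,f→2,d→3,8→4 3:t→4,b→3,f→3,d→3,8→4 4:t→4,b→4,f→4,d→4,8→4 5:t→5,b→5,f→9,d→4,8→4 6:t→6,b→10,f→6,d→7,8→4 7:t→4,b→11,f→7,d→7,8→4 8:t→12,b→13,f→8,d→3,8→4 9:t→9,b→10,f→9,d→4,8→4 10:t→14,b→15,f→10,d→4,8→4 11:t→4,b→11,f→11,d→4,8→4 12:t→12,b→16,f→4,d→17,8→4 13:t→18,b→13,f→13,d→3,8→4 14:t→14,b→16,f→4,d→4,8→4 15:t→19,b→15,f→15,d→4,8→4 16:t→19,b→16,f→4,d→4,8→4 17:t→4,b→20,f→4,d→17,8→4 18:t→18,b→4,f→4,d→21,8→4 19:t→19,b→4,f→4,d→4,8→4 20:t→4,b→20,f→4,d→4,8→4 21:t→4,b→4,f→4,d→21,8→4.
'8': run [34, 2] end={s1,s33} rej; 1/1 del acc.
'dt': run [34, 12, 1] end={s33} rej; 2/2 single-dels accept.
'tbd': N↓-sim [34, 28, 18, 4] end={s20,s33,s39,s42} rej; 3/3 single-dels accept.
'fbtf': run [34, 28, 20, 14, 2] end={s30,s33} ∉↓L; 4/4 del acc.
'fbbtb': N↓-sim [34, 28, 20, 14, 6, 1] end={s33} rej; 5/5 single-dels accept.
5 obstructions.

A = [8, dt, tbd, fbtf, fbbtb].


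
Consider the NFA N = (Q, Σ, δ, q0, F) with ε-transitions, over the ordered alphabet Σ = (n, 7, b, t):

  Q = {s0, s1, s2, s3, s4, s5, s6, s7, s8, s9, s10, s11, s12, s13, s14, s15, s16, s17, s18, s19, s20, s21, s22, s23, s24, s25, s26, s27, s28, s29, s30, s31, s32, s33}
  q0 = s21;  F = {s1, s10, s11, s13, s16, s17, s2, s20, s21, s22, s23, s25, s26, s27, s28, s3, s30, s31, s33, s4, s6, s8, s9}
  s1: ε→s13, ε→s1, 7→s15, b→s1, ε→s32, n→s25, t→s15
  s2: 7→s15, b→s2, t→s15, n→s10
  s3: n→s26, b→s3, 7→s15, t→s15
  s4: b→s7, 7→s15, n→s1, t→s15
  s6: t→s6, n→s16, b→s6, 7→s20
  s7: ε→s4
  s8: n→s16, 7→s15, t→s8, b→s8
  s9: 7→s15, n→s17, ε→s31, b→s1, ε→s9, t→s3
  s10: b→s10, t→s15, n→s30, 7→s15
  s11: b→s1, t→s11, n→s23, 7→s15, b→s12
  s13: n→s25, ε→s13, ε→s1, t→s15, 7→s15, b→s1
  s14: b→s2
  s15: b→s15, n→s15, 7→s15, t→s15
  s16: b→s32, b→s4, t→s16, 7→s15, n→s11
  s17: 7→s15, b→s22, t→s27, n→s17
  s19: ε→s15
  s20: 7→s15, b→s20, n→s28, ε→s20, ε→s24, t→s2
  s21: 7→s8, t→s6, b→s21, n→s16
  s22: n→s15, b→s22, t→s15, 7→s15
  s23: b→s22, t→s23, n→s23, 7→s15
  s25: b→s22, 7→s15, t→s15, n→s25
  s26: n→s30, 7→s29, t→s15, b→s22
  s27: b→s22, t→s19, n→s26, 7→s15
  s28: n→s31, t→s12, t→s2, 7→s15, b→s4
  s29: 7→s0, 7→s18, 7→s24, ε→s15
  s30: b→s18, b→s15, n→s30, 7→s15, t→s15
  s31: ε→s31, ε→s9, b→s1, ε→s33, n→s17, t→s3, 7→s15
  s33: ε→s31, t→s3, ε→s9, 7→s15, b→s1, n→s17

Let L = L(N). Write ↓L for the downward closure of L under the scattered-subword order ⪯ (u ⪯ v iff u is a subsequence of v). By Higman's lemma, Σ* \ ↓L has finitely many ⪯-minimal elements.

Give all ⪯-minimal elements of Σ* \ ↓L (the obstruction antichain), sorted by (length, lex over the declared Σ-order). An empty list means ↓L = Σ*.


Antichain: [n7, 77, nbt, t7tt, nnnbn, t7tnnb].

|Q|=34, |F|=23, |δ|=121 (17 ε).
min D↑ (21 st, q0=0, F={5}): 0:n→1,7→2,b→0,t→3 1:n→4,7→5,b→6,t→1 2:n→1,7→5,b→2,t→2 3:n→1,7→7,b→3,t→3 4:n→8,7→5,b→9,t→4 5:n→5,7→5,b→5,t→5 6:n→9,7→5,b→6,t→5 7:n→10,7→5,b→7,t→11 8:n→8,7→5,b→12,t→8 9:n→13,7→5,b→9,t→5 10:n→14,7→5,b→6,t→11 11:n→15,7→5,b→11,t→5 12:n→5,7→5,b→12,t→5 13:n→13,7→5,b→12,t→5 14:n→16,7→5,b→9,t→17 15:n→18,7→5,b→15,t→5 16:n→16,7→5,b→12,t→19 17:n→20,7→5,b→17,t→5 18:n→18,7→5,b→5,t→5 19:n→20,7→5,b→12,t→5 20:n→18,7→5,b→12,t→5.
'n7': run [32, 28, 5] end={s0,s15,s18,s24,s29} rej; 2/2 single-dels accept.
'77': run [32, 30, 5] end={s0,s15,s18,s24,s29} ∉↓L; 2/2 del acc.
'nbt': |S_i|=[32, 28, 18, 1] end={s15} — reject; 3/3 deletions ∈↓L.
't7tt': N↓-sim [32, 31, 26, 14, 2] end={s15,s19} rej; 4/4 deletions ∈↓L.
'nnnbn': N↓-sim [32, 28, 23, 13, 3, 1] end={s15} — reject; 5/5 deletions ∈↓L.
't7tnnb': N↓-sim [32, 31, 26, 14, 9, 3, 2] end={s15,s18} rej; 6/6 deletions ∈↓L.
6 obstructions.


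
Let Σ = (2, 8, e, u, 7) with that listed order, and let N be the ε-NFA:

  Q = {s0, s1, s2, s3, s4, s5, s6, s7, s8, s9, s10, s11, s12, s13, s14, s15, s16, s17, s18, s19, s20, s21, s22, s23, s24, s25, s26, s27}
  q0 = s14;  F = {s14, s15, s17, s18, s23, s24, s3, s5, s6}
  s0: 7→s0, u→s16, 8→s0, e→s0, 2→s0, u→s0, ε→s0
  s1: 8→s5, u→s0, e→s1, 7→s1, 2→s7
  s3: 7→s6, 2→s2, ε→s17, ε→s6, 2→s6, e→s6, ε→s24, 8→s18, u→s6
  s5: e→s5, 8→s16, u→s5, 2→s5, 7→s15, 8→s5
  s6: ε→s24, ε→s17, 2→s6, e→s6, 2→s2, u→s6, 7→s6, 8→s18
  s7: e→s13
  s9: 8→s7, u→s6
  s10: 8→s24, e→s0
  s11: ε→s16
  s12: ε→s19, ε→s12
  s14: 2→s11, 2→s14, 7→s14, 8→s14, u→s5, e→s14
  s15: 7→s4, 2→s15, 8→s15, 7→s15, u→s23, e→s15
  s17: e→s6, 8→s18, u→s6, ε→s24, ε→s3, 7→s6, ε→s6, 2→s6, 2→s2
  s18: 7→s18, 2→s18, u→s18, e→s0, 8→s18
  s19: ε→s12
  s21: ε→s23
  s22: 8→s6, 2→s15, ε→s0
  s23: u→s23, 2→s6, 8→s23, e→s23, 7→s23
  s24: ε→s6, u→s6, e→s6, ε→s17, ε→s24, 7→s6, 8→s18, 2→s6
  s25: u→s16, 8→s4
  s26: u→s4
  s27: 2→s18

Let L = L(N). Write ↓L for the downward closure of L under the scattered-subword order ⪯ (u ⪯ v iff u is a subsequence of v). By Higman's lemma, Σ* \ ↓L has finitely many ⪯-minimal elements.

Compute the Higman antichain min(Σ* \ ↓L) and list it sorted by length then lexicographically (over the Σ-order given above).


|Q|=28, |F|=9, |δ|=91 (18 ε).
min D↑ (7 st, q0=0, F={6}): 0:2→0,8→0,e→0,u→1,7→0 1:2→1,8→1,e→1,u→1,7→2 2:2→2,8→2,e→2,u→3,7→2 3:2→4,8→3,e→3,u→3,7→3 4:2→4,8→5,e→4,u→4,7→4 5:2→5,8→5,e→6,u→5,7→5 6:2→6,8→6,e→6,u→6,7→6 [Hopcroft].
'u7u28e': run [14, 12, 11, 9, 8, 3, 2] end={s0,s16} ∉↓L; 6/6 deletions ∈↓L.
1 minimals (antichain).

A = [u7u28e].


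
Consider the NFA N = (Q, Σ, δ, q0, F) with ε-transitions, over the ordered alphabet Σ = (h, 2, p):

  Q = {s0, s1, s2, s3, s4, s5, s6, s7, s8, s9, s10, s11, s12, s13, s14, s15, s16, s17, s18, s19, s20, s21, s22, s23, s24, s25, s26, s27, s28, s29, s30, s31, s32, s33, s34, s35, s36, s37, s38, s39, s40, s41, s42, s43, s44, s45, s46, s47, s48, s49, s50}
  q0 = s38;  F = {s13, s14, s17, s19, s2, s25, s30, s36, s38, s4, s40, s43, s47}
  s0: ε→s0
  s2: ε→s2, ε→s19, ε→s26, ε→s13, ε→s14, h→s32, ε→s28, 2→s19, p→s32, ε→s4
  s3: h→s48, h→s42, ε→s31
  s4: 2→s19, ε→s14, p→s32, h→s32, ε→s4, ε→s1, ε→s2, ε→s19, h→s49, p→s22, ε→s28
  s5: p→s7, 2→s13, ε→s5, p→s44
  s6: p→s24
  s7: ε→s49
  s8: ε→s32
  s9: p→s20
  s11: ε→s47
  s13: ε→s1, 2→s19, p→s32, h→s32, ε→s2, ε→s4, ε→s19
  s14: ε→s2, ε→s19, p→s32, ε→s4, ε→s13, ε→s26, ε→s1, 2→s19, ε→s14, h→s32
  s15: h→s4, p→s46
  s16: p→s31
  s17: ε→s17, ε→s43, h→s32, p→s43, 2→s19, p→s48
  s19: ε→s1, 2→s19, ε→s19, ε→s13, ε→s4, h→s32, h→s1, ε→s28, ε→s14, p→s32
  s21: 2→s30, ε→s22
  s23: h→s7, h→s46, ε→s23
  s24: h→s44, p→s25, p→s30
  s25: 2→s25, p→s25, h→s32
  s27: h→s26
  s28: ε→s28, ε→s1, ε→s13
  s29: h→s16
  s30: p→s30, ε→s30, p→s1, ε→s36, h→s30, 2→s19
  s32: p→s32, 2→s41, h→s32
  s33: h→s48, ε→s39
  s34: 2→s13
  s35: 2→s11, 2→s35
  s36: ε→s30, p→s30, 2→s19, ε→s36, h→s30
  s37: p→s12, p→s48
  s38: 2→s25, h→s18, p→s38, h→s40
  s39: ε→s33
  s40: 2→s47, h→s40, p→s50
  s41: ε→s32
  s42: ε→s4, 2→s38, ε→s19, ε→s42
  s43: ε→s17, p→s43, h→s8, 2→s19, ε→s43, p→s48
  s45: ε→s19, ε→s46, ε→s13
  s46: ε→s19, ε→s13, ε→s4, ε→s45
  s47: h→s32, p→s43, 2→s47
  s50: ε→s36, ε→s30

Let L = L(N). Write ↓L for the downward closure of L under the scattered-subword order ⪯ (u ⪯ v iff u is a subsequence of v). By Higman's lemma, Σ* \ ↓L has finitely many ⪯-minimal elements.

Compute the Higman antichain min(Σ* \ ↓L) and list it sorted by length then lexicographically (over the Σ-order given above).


|Q|=51, |F|=13, |δ|=138 (64 ε).
min D↑ (8 st, q0=0, F={5}): 0:h→1,2→2,p→0 1:h→1,2→3,p→4 2:h→5,2→2,p→2 3:h→5,2→3,p→6 4:h→4,2→7,p→4 5:h→5,2→5,p→5 6:h→5,2→7,p→6 7:h→5,2→7,p→5.
'2h': |S_i|=[24, 18, 5] end={s1,s32,s41,s49,s8} rej; 2/2 del acc.
'hp2p': |S_i|=[24, 22, 19, 12, 3] end={s22,s32,s41} rej; 4/4 single-dels accept.
2 obstructions.

A = [2h, hp2p].


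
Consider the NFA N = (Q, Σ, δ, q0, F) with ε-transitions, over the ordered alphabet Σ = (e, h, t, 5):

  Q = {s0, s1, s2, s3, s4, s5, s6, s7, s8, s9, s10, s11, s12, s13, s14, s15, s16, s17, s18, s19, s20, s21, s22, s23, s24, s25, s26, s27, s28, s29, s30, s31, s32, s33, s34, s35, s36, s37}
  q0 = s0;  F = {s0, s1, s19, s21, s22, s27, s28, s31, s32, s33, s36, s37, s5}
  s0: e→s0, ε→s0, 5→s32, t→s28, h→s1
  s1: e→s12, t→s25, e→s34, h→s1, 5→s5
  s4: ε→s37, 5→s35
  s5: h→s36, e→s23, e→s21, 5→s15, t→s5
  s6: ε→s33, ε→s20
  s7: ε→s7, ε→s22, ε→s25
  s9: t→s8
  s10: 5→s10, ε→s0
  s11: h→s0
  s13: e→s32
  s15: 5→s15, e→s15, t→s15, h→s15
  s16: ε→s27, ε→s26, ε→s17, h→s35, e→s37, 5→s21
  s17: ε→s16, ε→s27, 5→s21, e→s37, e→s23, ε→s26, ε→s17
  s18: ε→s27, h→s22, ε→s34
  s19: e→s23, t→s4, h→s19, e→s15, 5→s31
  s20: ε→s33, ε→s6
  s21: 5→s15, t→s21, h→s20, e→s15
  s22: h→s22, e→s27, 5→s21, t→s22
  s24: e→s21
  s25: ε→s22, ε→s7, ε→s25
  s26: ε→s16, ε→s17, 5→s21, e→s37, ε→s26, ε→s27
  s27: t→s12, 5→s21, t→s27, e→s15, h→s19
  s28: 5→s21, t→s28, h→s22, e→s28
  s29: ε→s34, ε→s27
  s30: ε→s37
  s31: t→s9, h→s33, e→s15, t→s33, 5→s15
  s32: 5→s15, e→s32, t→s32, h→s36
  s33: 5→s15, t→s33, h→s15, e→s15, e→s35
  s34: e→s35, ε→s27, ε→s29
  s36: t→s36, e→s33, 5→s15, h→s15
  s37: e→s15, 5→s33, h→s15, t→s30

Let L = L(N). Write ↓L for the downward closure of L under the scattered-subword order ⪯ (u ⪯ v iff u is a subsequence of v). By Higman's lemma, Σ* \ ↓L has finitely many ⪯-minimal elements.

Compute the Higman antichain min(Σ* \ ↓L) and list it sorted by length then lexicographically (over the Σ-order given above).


|Q|=38, |F|=13, |δ|=109 (31 ε).
min D↑ (14 st, q0=0, F={9}): 0:e→0,h→1,t→2,5→3 1:e→4,h→1,t→5,5→6 2:e→2,h→5,t→2,5→7 3:e→3,h→8,t→3,5→9 4:e→9,h→10,t→4,5→7 5:e→4,h→5,t→5,5→7 6:e→7,h→8,t→6,5→9 7:e→9,h→11,t→7,5→9 8:e→11,h→9,t→8,5→9 9:e→9,h→9,t→9,5→9 10:e→9,h→10,t→12,5→13 11:e→9,h→9,t→11,5→9 12:e→9,h→9,t→12,5→11 13:e→9,h→11,t→11,5→9 (ε-aug+det+¬).
'55': N↓-sim [27, 13, 1] end={s15} — reject; 2/2 single-dels accept.
'hee': |S_i|=[27, 24, 18, 3] end={s15,s23,s35} — reject; 3/3 del acc.
't5e': N↓-sim [27, 23, 9, 2] end={s15,s35} ∉↓L; 3/3 single-dels accept.
'5hh': run [27, 13, 6, 1] end={s15} ∉↓L; 3/3 del acc.
'hehth': run [27, 24, 18, 13, 8, 1] end={s15} rej; 5/5 deletions ∈↓L.
5 obstructions.

Antichain: [55, hee, t5e, 5hh, hehth].


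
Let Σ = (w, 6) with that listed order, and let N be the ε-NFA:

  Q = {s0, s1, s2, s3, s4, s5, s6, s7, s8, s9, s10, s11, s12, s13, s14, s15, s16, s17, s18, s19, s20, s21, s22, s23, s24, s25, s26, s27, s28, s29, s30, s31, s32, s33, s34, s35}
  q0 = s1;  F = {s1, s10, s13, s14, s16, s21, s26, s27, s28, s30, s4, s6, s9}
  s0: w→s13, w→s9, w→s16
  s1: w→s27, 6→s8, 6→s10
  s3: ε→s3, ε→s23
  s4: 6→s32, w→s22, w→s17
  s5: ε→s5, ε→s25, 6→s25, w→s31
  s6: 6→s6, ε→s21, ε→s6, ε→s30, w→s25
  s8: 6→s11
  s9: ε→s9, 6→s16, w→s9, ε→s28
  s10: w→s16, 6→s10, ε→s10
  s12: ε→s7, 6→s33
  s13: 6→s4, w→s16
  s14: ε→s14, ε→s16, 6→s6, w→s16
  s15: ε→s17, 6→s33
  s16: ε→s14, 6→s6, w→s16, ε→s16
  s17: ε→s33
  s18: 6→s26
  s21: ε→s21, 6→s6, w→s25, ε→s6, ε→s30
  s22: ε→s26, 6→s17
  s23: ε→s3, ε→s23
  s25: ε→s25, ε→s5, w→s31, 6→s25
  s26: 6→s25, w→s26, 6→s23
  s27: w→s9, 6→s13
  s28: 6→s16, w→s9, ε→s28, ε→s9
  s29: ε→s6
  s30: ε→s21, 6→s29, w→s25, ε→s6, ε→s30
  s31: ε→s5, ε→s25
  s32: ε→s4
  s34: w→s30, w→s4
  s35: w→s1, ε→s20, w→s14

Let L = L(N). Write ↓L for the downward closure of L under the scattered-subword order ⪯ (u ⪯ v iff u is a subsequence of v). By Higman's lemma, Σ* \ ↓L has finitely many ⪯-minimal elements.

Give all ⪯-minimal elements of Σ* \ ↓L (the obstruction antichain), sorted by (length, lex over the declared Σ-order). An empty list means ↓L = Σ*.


|Q|=36, |F|=13, |δ|=80 (35 ε).
min D↑ (10 st, q0=0, F={9}): 0:w→1,6→2 1:w→3,6→4 2:w→5,6→2 3:w→3,6→5 4:w→5,6→6 5:w→5,6→7 6:w→8,6→6 7:w→9,6→7 8:w→8,6→9 9:w→9,6→9 [Hopcroft].
'6w6w': |S_i|=[25, 21, 15, 11, 3] end={s25,s31,s5} ∉↓L; 4/4 deletions ∈↓L.
'ww66w': N↓-sim [25, 21, 17, 13, 7, 3] end={s25,s31,s5} rej; 5/5 deletions ∈↓L.
'w66w6': N↓-sim [25, 21, 18, 15, 9, 7] end={s17,s23,s25,s3,s31,s33,s5} — reject; 5/5 deletions ∈↓L.
3 words, ⪯-incomp.

Antichain: [6w6w, ww66w, w66w6].


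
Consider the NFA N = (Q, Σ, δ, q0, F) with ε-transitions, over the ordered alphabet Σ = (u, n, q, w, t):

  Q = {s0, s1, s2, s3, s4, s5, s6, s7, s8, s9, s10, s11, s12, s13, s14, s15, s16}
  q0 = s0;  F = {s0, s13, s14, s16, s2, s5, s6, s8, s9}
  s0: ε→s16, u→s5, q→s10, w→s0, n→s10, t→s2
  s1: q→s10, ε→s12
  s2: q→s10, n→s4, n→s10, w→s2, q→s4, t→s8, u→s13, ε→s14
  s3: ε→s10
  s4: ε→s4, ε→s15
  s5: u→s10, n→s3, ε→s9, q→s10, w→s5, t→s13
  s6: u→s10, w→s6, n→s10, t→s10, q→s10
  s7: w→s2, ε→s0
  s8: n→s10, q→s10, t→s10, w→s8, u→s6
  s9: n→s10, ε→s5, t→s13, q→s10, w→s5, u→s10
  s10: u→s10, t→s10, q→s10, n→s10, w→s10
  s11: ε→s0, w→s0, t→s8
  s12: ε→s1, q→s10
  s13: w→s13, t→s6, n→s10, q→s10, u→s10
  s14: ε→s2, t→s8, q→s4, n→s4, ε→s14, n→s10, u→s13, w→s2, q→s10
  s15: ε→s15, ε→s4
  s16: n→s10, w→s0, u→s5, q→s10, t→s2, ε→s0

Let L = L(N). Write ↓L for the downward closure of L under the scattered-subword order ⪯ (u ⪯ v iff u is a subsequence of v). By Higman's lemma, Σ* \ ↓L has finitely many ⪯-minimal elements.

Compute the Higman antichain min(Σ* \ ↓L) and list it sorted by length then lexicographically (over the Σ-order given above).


|Q|=17, |F|=9, |δ|=75 (16 ε).
min D↑ (7 st, q0=0, F={2}): 0:u→1,n→2,q→2,w→0,t→3 1:u→2,n→2,q→2,w→1,t→4 2:u→2,n→2,q→2,w→2,t→2 3:u→4,n→2,q→2,w→3,t→5 4:u→2,n→2,q→2,w→4,t→6 5:u→6,n→2,q→2,w→5,t→2 6:u→2,n→2,q→2,w→6,t→2.
'n': run [13, 4] end={s10,s15,s3,s4} rej; 1/1 deletions ∈↓L.
'q': |S_i|=[13, 3] end={s10,s15,s4} ∉↓L; 1/1 del acc.
'uu': run [13, 6, 1] end={s10} rej; 2/2 del acc.
'ttt': run [13, 8, 3, 1] end={s10} rej; 3/3 deletions ∈↓L.
4 words, ⪯-incomp.

A = [n, q, uu, ttt].


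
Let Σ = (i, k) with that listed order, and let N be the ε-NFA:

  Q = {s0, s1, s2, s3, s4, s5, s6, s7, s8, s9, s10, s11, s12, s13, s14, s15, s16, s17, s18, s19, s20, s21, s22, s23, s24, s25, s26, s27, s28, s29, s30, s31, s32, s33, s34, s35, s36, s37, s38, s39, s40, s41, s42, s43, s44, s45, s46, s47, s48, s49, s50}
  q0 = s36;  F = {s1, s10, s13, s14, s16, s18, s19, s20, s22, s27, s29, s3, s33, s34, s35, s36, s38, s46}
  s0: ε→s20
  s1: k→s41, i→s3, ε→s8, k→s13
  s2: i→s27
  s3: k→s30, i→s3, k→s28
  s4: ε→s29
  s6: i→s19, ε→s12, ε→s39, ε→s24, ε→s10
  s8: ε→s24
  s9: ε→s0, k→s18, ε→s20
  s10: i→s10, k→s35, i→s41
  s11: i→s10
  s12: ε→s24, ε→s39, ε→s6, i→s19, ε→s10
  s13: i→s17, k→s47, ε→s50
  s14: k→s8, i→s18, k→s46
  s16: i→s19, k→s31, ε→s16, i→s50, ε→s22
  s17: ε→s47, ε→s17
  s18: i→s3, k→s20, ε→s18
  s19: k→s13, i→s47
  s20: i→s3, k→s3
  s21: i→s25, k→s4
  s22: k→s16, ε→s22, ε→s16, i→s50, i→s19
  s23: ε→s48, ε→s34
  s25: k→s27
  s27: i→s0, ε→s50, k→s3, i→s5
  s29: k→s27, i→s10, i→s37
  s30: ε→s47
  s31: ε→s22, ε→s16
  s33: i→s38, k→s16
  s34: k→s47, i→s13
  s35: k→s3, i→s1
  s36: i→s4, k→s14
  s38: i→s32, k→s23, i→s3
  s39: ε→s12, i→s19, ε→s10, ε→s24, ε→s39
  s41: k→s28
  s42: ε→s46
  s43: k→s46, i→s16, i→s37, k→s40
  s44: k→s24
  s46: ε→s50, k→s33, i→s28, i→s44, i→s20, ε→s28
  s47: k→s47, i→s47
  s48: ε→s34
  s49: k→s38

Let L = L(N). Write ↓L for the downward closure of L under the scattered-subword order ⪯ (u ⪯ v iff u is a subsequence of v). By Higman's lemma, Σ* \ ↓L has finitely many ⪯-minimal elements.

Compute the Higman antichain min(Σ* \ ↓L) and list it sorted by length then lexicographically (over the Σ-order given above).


A = [ikkk, kiik, kkikk, iikiki, kkkkii].

|Q|=51, |F|=18, |δ|=101 (36 ε).
min D↑ (18 st, q0=0, F={12}): 0:i→1,k→2 1:i→3,k→4 2:i→5,k→6 3:i→3,k→7 4:i→8,k→9 5:i→9,k→8 6:i→8,k→10 7:i→11,k→9 8:i→9,k→9 9:i→9,k→12 10:i→13,k→14 11:i→9,k→15 12:i→12,k→12 13:i→9,k→16 14:i→17,k→14 15:i→12,k→12 16:i→15,k→12 17:i→12,k→15 (ε-aug+det+¬).
'ikkk': run [35, 28, 19, 8, 3] end={s28,s30,s47} rej; 4/4 single-dels accept.
'kiik': run [35, 30, 22, 8, 3] end={s28,s30,s47} rej; 4/4 deletions ∈↓L.
'kkikk': |S_i|=[35, 30, 23, 16, 11, 3] end={s28,s30,s47} ∉↓L; 5/5 single-dels accept.
'iikiki': |S_i|=[35, 28, 18, 12, 11, 7, 2] end={s17,s47} — reject; 6/6 single-dels accept.
'kkkkii': |S_i|=[35, 30, 23, 18, 13, 5, 2] end={s17,s47} — reject; 6/6 del acc.
5 obstructions.


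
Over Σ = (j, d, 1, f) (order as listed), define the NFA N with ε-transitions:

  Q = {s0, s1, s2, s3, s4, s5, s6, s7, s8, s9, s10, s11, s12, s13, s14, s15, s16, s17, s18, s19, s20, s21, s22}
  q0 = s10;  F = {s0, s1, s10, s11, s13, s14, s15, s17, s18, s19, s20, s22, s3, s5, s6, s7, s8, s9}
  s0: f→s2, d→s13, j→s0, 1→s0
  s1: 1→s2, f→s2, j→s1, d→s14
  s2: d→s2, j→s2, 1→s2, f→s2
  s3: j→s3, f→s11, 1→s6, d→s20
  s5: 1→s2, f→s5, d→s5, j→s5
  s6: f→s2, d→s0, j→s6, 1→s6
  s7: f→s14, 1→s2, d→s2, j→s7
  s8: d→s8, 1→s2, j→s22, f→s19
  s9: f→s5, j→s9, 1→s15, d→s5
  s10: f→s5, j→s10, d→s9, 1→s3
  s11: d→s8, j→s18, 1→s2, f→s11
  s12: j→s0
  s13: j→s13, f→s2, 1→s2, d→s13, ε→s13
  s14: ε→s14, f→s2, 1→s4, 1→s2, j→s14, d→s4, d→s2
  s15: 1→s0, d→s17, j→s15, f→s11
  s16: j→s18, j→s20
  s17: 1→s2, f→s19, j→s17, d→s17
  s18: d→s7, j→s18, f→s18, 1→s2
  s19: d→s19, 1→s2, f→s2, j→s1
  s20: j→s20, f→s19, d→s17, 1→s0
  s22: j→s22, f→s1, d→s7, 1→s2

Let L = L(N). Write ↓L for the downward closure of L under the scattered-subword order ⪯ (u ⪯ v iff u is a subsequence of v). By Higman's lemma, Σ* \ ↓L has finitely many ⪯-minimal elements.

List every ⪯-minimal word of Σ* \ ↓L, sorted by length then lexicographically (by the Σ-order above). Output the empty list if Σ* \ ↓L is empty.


A = [f1, dd1, 11f, 1dff, 1fjdd].

|Q|=23, |F|=18, |δ|=83 (2 ε).
min D↑ (19 st, q0=0, F={8}): 0:j→0,d→1,1→2,f→3 1:j→1,d→3,1→4,f→3 2:j→2,d→5,1→6,f→7 3:j→3,d→3,1→8,f→3 4:j→4,d→9,1→10,f→7 5:j→5,d→9,1→10,f→11 6:j→6,d→10,1→6,f→8 7:j→12,d→13,1→8,f→7 8:j→8,d→8,1→8,f→8 9:j→9,d→9,1→8,f→11 10:j→10,d→14,1→10,f→8 11:j→15,d→11,1→8,f→8 12:j→12,d→16,1→8,f→12 13:j→17,d→13,1→8,f→11 14:j→14,d→14,1→8,f→8 15:j→15,d→18,1→8,f→8 16:j→16,d→8,1→8,f→18 17:j→17,d→16,1→8,f→15 18:j→18,d→8,1→8,f→8 (ε-aug+det+¬).
'f1': |S_i|=[20, 11, 2] end={s2,s4} rej; 2/2 deletions ∈↓L.
'dd1': run [20, 17, 11, 2] end={s2,s4} — reject; 3/3 del acc.
'11f': N↓-sim [20, 17, 5, 1] end={s2} rej; 3/3 single-dels accept.
'1dff': run [20, 17, 12, 5, 1] end={s2} ∉↓L; 4/4 deletions ∈↓L.
'1fjdd': N↓-sim [20, 17, 10, 7, 4, 2] end={s2,s4} rej; 5/5 del acc.
5 minimals (antichain).


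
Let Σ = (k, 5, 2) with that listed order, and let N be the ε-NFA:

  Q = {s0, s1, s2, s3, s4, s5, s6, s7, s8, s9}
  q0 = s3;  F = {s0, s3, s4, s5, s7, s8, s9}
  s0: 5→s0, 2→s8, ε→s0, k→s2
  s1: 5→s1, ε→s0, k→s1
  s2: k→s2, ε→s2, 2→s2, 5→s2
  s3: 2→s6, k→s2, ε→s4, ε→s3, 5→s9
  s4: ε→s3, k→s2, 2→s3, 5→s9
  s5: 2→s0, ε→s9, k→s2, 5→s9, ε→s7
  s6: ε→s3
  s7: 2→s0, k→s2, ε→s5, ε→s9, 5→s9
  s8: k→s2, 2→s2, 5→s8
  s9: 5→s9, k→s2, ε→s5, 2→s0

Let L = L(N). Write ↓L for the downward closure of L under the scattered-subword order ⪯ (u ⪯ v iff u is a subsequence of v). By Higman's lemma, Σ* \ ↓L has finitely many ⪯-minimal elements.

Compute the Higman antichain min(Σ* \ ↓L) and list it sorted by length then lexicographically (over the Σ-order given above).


Antichain: [k, 5222].

|Q|=10, |F|=7, |δ|=38 (12 ε).
min D↑ (5 st, q0=0, F={1}): 0:k→1,5→2,2→0 1:k→1,5→1,2→1 2:k→1,5→2,2→3 3:k→1,5→3,2→4 4:k→1,5→4,2→1 (ε-aug+det+¬).
'k': |S_i|=[9, 1] end={s2} ∉↓L; 1/1 del acc.
'5222': N↓-sim [9, 6, 3, 2, 1] end={s2} ∉↓L; 4/4 del acc.
2 words, ⪯-incomp.
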